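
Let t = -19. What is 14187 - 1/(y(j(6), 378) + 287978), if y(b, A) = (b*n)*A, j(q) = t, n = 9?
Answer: 3168524579/223340 ≈ 14187.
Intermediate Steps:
j(q) = -19
y(b, A) = 9*A*b (y(b, A) = (b*9)*A = (9*b)*A = 9*A*b)
14187 - 1/(y(j(6), 378) + 287978) = 14187 - 1/(9*378*(-19) + 287978) = 14187 - 1/(-64638 + 287978) = 14187 - 1/223340 = 3168524579/223340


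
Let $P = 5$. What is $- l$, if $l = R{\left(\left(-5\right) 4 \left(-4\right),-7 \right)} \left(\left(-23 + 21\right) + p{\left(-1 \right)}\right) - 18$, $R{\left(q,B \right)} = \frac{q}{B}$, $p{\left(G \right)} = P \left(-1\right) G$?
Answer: $\frac{366}{7} \approx 52.286$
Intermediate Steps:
$p{\left(G \right)} = - 5 G$ ($p{\left(G \right)} = 5 \left(-1\right) G = - 5 G$)
$l = - \frac{366}{7}$ ($l = \frac{\left(-5\right) 4 \left(-4\right)}{-7} \left(\left(-23 + 21\right) - -5\right) - 18 = \left(-20\right) \left(-4\right) \left(- \frac{1}{7}\right) \left(-2 + 5\right) - 18 = 80 \left(- \frac{1}{7}\right) 3 - 18 = \left(- \frac{80}{7}\right) 3 - 18 = - \frac{240}{7} - 18 = - \frac{366}{7} \approx -52.286$)
$- l = \left(-1\right) \left(- \frac{366}{7}\right) = \frac{366}{7}$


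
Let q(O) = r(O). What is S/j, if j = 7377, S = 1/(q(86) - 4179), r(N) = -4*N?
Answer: -1/33366171 ≈ -2.9970e-8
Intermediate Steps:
q(O) = -4*O
S = -1/4523 (S = 1/(-4*86 - 4179) = 1/(-344 - 4179) = 1/(-4523) = -1/4523 ≈ -0.00022109)
S/j = -1/4523/7377 = -1/4523*1/7377 = -1/33366171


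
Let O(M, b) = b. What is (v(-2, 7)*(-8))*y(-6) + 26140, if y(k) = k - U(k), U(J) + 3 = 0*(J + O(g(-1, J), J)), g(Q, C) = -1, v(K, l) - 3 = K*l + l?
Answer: 26044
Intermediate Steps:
v(K, l) = 3 + l + K*l (v(K, l) = 3 + (K*l + l) = 3 + (l + K*l) = 3 + l + K*l)
U(J) = -3 (U(J) = -3 + 0*(J + J) = -3 + 0*(2*J) = -3 + 0 = -3)
y(k) = 3 + k (y(k) = k - 1*(-3) = k + 3 = 3 + k)
(v(-2, 7)*(-8))*y(-6) + 26140 = ((3 + 7 - 2*7)*(-8))*(3 - 6) + 26140 = ((3 + 7 - 14)*(-8))*(-3) + 26140 = -4*(-8)*(-3) + 26140 = 32*(-3) + 26140 = -96 + 26140 = 26044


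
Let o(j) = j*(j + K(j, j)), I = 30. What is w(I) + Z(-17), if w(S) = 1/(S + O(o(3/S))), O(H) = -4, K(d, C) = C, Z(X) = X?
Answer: -441/26 ≈ -16.962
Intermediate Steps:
o(j) = 2*j² (o(j) = j*(j + j) = j*(2*j) = 2*j²)
w(S) = 1/(-4 + S) (w(S) = 1/(S - 4) = 1/(-4 + S))
w(I) + Z(-17) = 1/(-4 + 30) - 17 = 1/26 - 17 = -441/26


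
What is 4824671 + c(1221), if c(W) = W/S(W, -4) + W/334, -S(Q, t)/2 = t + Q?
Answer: 980561950394/203239 ≈ 4.8247e+6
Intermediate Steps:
S(Q, t) = -2*Q - 2*t (S(Q, t) = -2*(t + Q) = -2*(Q + t) = -2*Q - 2*t)
c(W) = W/334 + W/(8 - 2*W) (c(W) = W/(-2*W - 2*(-4)) + W/334 = W/(-2*W + 8) + W*(1/334) = W/(8 - 2*W) + W/334 = W/334 + W/(8 - 2*W))
4824671 + c(1221) = 4824671 + (1/334)*1221*(-171 + 1221)/(-4 + 1221) = 4824671 + (1/334)*1221*1050/1217 = 4824671 + (1/334)*1221*(1/1217)*1050 = 4824671 + 641025/203239 = 980561950394/203239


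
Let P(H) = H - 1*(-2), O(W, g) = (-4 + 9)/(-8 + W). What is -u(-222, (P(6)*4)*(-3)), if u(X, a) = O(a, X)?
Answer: 5/104 ≈ 0.048077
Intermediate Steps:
O(W, g) = 5/(-8 + W)
P(H) = 2 + H (P(H) = H + 2 = 2 + H)
u(X, a) = 5/(-8 + a)
-u(-222, (P(6)*4)*(-3)) = -5/(-8 + ((2 + 6)*4)*(-3)) = -5/(-8 + (8*4)*(-3)) = -5/(-8 + 32*(-3)) = -5/(-8 - 96) = -5/(-104) = -5*(-1)/104 = -1*(-5/104) = 5/104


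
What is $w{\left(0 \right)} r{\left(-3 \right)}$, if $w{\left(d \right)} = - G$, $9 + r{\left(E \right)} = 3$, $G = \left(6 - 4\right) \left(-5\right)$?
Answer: $-60$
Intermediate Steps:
$G = -10$ ($G = 2 \left(-5\right) = -10$)
$r{\left(E \right)} = -6$ ($r{\left(E \right)} = -9 + 3 = -6$)
$w{\left(d \right)} = 10$ ($w{\left(d \right)} = \left(-1\right) \left(-10\right) = 10$)
$w{\left(0 \right)} r{\left(-3 \right)} = 10 \left(-6\right) = -60$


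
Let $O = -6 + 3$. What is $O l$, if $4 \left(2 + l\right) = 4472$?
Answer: $-3348$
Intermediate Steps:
$l = 1116$ ($l = -2 + \frac{1}{4} \cdot 4472 = -2 + 1118 = 1116$)
$O = -3$
$O l = \left(-3\right) 1116 = -3348$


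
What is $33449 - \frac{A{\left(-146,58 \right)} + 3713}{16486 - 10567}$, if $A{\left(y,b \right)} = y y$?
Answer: $\frac{65986534}{1973} \approx 33445.0$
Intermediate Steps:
$A{\left(y,b \right)} = y^{2}$
$33449 - \frac{A{\left(-146,58 \right)} + 3713}{16486 - 10567} = 33449 - \frac{\left(-146\right)^{2} + 3713}{16486 - 10567} = 33449 - \frac{21316 + 3713}{5919} = 33449 - 25029 \cdot \frac{1}{5919} = 33449 - \frac{8343}{1973} = \frac{65986534}{1973}$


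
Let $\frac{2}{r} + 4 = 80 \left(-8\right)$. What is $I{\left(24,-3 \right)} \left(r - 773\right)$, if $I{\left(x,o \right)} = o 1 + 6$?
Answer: $- \frac{746721}{322} \approx -2319.0$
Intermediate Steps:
$r = - \frac{1}{322}$ ($r = \frac{2}{-4 + 80 \left(-8\right)} = \frac{2}{-4 - 640} = \frac{2}{-644} = 2 \left(- \frac{1}{644}\right) = - \frac{1}{322} \approx -0.0031056$)
$I{\left(x,o \right)} = 6 + o$ ($I{\left(x,o \right)} = o + 6 = 6 + o$)
$I{\left(24,-3 \right)} \left(r - 773\right) = \left(6 - 3\right) \left(- \frac{1}{322} - 773\right) = 3 \left(- \frac{248907}{322}\right) = - \frac{746721}{322}$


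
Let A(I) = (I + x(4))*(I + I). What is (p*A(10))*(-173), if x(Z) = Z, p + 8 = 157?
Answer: -7217560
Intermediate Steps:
p = 149 (p = -8 + 157 = 149)
A(I) = 2*I*(4 + I) (A(I) = (I + 4)*(I + I) = (4 + I)*(2*I) = 2*I*(4 + I))
(p*A(10))*(-173) = (149*(2*10*(4 + 10)))*(-173) = (149*(2*10*14))*(-173) = (149*280)*(-173) = 41720*(-173) = -7217560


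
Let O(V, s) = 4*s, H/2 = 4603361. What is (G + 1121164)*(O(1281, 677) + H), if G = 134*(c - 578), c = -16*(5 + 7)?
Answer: 9375052389120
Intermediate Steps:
c = -192 (c = -16*12 = -192)
H = 9206722 (H = 2*4603361 = 9206722)
G = -103180 (G = 134*(-192 - 578) = 134*(-770) = -103180)
(G + 1121164)*(O(1281, 677) + H) = (-103180 + 1121164)*(4*677 + 9206722) = 1017984*(2708 + 9206722) = 1017984*9209430 = 9375052389120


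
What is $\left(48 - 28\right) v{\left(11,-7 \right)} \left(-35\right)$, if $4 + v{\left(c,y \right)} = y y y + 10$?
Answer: $235900$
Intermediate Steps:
$v{\left(c,y \right)} = 6 + y^{3}$ ($v{\left(c,y \right)} = -4 + \left(y y y + 10\right) = -4 + \left(y^{2} y + 10\right) = -4 + \left(y^{3} + 10\right) = -4 + \left(10 + y^{3}\right) = 6 + y^{3}$)
$\left(48 - 28\right) v{\left(11,-7 \right)} \left(-35\right) = \left(48 - 28\right) \left(6 + \left(-7\right)^{3}\right) \left(-35\right) = \left(48 - 28\right) \left(6 - 343\right) \left(-35\right) = 20 \left(-337\right) \left(-35\right) = \left(-6740\right) \left(-35\right) = 235900$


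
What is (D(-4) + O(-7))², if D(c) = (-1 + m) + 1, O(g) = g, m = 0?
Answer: 49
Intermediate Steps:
D(c) = 0 (D(c) = (-1 + 0) + 1 = -1 + 1 = 0)
(D(-4) + O(-7))² = (0 - 7)² = (-7)² = 49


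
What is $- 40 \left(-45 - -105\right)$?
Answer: $-2400$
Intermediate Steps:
$- 40 \left(-45 - -105\right) = - 40 \left(-45 + 105\right) = \left(-40\right) 60 = -2400$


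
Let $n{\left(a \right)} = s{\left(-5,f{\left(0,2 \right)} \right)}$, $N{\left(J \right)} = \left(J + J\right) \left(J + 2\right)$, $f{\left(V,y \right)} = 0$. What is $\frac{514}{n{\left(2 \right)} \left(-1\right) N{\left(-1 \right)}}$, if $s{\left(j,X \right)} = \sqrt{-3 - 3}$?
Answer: $- \frac{257 i \sqrt{6}}{6} \approx - 104.92 i$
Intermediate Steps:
$s{\left(j,X \right)} = i \sqrt{6}$ ($s{\left(j,X \right)} = \sqrt{-6} = i \sqrt{6}$)
$N{\left(J \right)} = 2 J \left(2 + J\right)$
$n{\left(a \right)} = i \sqrt{6}$
$\frac{514}{n{\left(2 \right)} \left(-1\right) N{\left(-1 \right)}} = \frac{514}{i \sqrt{6} \left(-1\right) 2 \left(-1\right) \left(2 - 1\right)} = \frac{514}{- i \sqrt{6} \cdot 2 \left(-1\right) 1} = \frac{514}{- i \sqrt{6} \left(-2\right)} = \frac{514}{2 i \sqrt{6}} = 514 \left(- \frac{i \sqrt{6}}{12}\right) = - \frac{257 i \sqrt{6}}{6}$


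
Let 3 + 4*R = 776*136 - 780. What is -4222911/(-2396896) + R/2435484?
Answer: 2586900671399/1459400464416 ≈ 1.7726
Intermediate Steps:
R = 104753/4 (R = -¾ + (776*136 - 780)/4 = -¾ + (105536 - 780)/4 = -¾ + (¼)*104756 = -¾ + 26189 = 104753/4 ≈ 26188.)
-4222911/(-2396896) + R/2435484 = -4222911/(-2396896) + (104753/4)/2435484 = -4222911*(-1/2396896) + (104753/4)*(1/2435484) = 4222911/2396896 + 104753/9741936 = 2586900671399/1459400464416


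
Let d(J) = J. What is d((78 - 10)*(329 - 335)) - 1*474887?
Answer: -475295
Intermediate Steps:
d((78 - 10)*(329 - 335)) - 1*474887 = (78 - 10)*(329 - 335) - 1*474887 = 68*(-6) - 474887 = -408 - 474887 = -475295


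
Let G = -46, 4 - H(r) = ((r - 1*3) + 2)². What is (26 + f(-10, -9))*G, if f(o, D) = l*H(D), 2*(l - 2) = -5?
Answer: -3404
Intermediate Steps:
H(r) = 4 - (-1 + r)² (H(r) = 4 - ((r - 1*3) + 2)² = 4 - ((r - 3) + 2)² = 4 - ((-3 + r) + 2)² = 4 - (-1 + r)²)
l = -½ (l = 2 + (½)*(-5) = 2 - 5/2 = -½ ≈ -0.50000)
f(o, D) = -2 + (-1 + D)²/2 (f(o, D) = -(4 - (-1 + D)²)/2 = -2 + (-1 + D)²/2)
(26 + f(-10, -9))*G = (26 + (-2 + (-1 - 9)²/2))*(-46) = (26 + (-2 + (½)*(-10)²))*(-46) = (26 + (-2 + (½)*100))*(-46) = (26 + (-2 + 50))*(-46) = (26 + 48)*(-46) = 74*(-46) = -3404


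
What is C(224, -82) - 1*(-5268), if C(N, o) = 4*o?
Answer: 4940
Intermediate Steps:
C(224, -82) - 1*(-5268) = 4*(-82) - 1*(-5268) = -328 + 5268 = 4940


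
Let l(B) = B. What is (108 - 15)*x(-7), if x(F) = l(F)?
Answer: -651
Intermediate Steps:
x(F) = F
(108 - 15)*x(-7) = (108 - 15)*(-7) = 93*(-7) = -651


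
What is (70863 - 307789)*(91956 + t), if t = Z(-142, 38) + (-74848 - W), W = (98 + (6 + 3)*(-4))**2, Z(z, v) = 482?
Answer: -3256784796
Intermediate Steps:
W = 3844 (W = (98 + 9*(-4))**2 = (98 - 36)**2 = 62**2 = 3844)
t = -78210 (t = 482 + (-74848 - 1*3844) = 482 + (-74848 - 3844) = 482 - 78692 = -78210)
(70863 - 307789)*(91956 + t) = (70863 - 307789)*(91956 - 78210) = -236926*13746 = -3256784796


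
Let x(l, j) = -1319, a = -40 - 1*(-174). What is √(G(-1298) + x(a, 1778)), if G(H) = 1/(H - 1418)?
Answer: 3*I*√270272555/1358 ≈ 36.318*I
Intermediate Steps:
a = 134 (a = -40 + 174 = 134)
G(H) = 1/(-1418 + H)
√(G(-1298) + x(a, 1778)) = √(1/(-1418 - 1298) - 1319) = √(1/(-2716) - 1319) = √(-1/2716 - 1319) = √(-3582405/2716) = 3*I*√270272555/1358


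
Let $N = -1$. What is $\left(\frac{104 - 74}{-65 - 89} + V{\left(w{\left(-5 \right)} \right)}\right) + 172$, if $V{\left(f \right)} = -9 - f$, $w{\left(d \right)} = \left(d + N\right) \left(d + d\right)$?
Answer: $\frac{7916}{77} \approx 102.81$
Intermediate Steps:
$w{\left(d \right)} = 2 d \left(-1 + d\right)$ ($w{\left(d \right)} = \left(d - 1\right) \left(d + d\right) = \left(-1 + d\right) 2 d = 2 d \left(-1 + d\right)$)
$\left(\frac{104 - 74}{-65 - 89} + V{\left(w{\left(-5 \right)} \right)}\right) + 172 = \left(\frac{104 - 74}{-65 - 89} - \left(9 + 2 \left(-5\right) \left(-1 - 5\right)\right)\right) + 172 = \left(\frac{30}{-154} - \left(9 + 2 \left(-5\right) \left(-6\right)\right)\right) + 172 = \left(30 \left(- \frac{1}{154}\right) - 69\right) + 172 = \left(- \frac{15}{77} - 69\right) + 172 = - \frac{5328}{77} + 172 = \frac{7916}{77}$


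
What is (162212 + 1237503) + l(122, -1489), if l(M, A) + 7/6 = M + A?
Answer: 8390081/6 ≈ 1.3983e+6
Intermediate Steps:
l(M, A) = -7/6 + A + M (l(M, A) = -7/6 + (M + A) = -7/6 + (A + M) = -7/6 + A + M)
(162212 + 1237503) + l(122, -1489) = (162212 + 1237503) + (-7/6 - 1489 + 122) = 1399715 - 8209/6 = 8390081/6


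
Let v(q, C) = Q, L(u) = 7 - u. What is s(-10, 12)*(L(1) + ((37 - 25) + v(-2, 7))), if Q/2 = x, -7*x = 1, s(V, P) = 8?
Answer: 992/7 ≈ 141.71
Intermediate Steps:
x = -1/7 (x = -1/7*1 = -1/7 ≈ -0.14286)
Q = -2/7 (Q = 2*(-1/7) = -2/7 ≈ -0.28571)
v(q, C) = -2/7
s(-10, 12)*(L(1) + ((37 - 25) + v(-2, 7))) = 8*((7 - 1*1) + ((37 - 25) - 2/7)) = 8*((7 - 1) + (12 - 2/7)) = 8*(6 + 82/7) = 8*(124/7) = 992/7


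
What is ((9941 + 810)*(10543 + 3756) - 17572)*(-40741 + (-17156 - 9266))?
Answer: -10323690348251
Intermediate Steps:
((9941 + 810)*(10543 + 3756) - 17572)*(-40741 + (-17156 - 9266)) = (10751*14299 - 17572)*(-40741 - 26422) = (153728549 - 17572)*(-67163) = 153710977*(-67163) = -10323690348251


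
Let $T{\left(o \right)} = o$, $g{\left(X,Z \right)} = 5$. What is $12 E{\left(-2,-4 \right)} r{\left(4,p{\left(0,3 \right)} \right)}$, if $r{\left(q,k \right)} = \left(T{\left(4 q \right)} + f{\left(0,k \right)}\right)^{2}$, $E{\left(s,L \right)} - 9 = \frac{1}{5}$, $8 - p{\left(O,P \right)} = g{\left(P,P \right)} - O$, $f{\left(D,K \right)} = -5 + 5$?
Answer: $\frac{141312}{5} \approx 28262.0$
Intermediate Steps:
$f{\left(D,K \right)} = 0$
$p{\left(O,P \right)} = 3 + O$ ($p{\left(O,P \right)} = 8 - \left(5 - O\right) = 8 + \left(-5 + O\right) = 3 + O$)
$E{\left(s,L \right)} = \frac{46}{5}$ ($E{\left(s,L \right)} = 9 + \frac{1}{5} = \frac{46}{5}$)
$r{\left(q,k \right)} = 16 q^{2}$ ($r{\left(q,k \right)} = \left(4 q + 0\right)^{2} = \left(4 q\right)^{2} = 16 q^{2}$)
$12 E{\left(-2,-4 \right)} r{\left(4,p{\left(0,3 \right)} \right)} = 12 \cdot \frac{46}{5} \cdot 16 \cdot 4^{2} = \frac{552 \cdot 16 \cdot 16}{5} = \frac{552}{5} \cdot 256 = \frac{141312}{5}$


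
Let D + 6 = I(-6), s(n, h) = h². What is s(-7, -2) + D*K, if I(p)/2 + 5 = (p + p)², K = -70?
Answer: -19036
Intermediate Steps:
I(p) = -10 + 8*p² (I(p) = -10 + 2*(p + p)² = -10 + 2*(2*p)² = -10 + 2*(4*p²) = -10 + 8*p²)
D = 272 (D = -6 + (-10 + 8*(-6)²) = -6 + (-10 + 8*36) = -6 + (-10 + 288) = -6 + 278 = 272)
s(-7, -2) + D*K = (-2)² + 272*(-70) = 4 - 19040 = -19036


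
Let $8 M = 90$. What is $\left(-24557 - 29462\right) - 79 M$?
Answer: $- \frac{219631}{4} \approx -54908.0$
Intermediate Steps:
$M = \frac{45}{4}$ ($M = \frac{1}{8} \cdot 90 = \frac{45}{4} \approx 11.25$)
$\left(-24557 - 29462\right) - 79 M = \left(-24557 - 29462\right) - \frac{3555}{4} = -54019 - \frac{3555}{4} = - \frac{219631}{4}$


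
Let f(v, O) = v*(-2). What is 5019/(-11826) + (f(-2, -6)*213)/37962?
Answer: -1113923/2771226 ≈ -0.40196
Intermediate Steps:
f(v, O) = -2*v
5019/(-11826) + (f(-2, -6)*213)/37962 = 5019/(-11826) + (-2*(-2)*213)/37962 = 5019*(-1/11826) + (4*213)*(1/37962) = -1673/3942 + 852*(1/37962) = -1673/3942 + 142/6327 = -1113923/2771226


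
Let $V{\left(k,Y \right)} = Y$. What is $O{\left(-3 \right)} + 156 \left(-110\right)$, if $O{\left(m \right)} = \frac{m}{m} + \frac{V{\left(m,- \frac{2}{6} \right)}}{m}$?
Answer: $- \frac{154430}{9} \approx -17159.0$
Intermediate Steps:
$O{\left(m \right)} = 1 - \frac{1}{3 m}$ ($O{\left(m \right)} = \frac{m}{m} + \frac{\left(-2\right) \frac{1}{6}}{m} = 1 + \frac{\left(-2\right) \frac{1}{6}}{m} = 1 - \frac{1}{3 m}$)
$O{\left(-3 \right)} + 156 \left(-110\right) = \frac{- \frac{1}{3} - 3}{-3} + 156 \left(-110\right) = \left(- \frac{1}{3}\right) \left(- \frac{10}{3}\right) - 17160 = \frac{10}{9} - 17160 = - \frac{154430}{9}$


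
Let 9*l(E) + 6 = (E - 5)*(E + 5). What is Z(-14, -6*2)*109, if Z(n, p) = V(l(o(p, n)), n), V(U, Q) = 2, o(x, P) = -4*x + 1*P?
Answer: 218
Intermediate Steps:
o(x, P) = P - 4*x (o(x, P) = -4*x + P = P - 4*x)
l(E) = -2/3 + (-5 + E)*(5 + E)/9 (l(E) = -2/3 + ((E - 5)*(E + 5))/9 = -2/3 + ((-5 + E)*(5 + E))/9 = -2/3 + (-5 + E)*(5 + E)/9)
Z(n, p) = 2
Z(-14, -6*2)*109 = 2*109 = 218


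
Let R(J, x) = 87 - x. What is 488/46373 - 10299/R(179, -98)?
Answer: -477505247/8579005 ≈ -55.660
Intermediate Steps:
488/46373 - 10299/R(179, -98) = 488/46373 - 10299/(87 - 1*(-98)) = 488*(1/46373) - 10299/(87 + 98) = 488/46373 - 10299/185 = -477505247/8579005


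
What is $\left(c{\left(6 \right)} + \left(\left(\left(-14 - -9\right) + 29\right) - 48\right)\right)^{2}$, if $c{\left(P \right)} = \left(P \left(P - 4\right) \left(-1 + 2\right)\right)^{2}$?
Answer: $14400$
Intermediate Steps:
$c{\left(P \right)} = P^{2} \left(-4 + P\right)^{2}$ ($c{\left(P \right)} = \left(P \left(-4 + P\right) 1\right)^{2} = \left(P \left(-4 + P\right)\right)^{2} = P^{2} \left(-4 + P\right)^{2}$)
$\left(c{\left(6 \right)} + \left(\left(\left(-14 - -9\right) + 29\right) - 48\right)\right)^{2} = \left(6^{2} \left(-4 + 6\right)^{2} + \left(\left(\left(-14 - -9\right) + 29\right) - 48\right)\right)^{2} = \left(36 \cdot 2^{2} + \left(\left(\left(-14 + 9\right) + 29\right) - 48\right)\right)^{2} = \left(36 \cdot 4 + \left(\left(-5 + 29\right) - 48\right)\right)^{2} = \left(144 + \left(24 - 48\right)\right)^{2} = \left(144 - 24\right)^{2} = 120^{2} = 14400$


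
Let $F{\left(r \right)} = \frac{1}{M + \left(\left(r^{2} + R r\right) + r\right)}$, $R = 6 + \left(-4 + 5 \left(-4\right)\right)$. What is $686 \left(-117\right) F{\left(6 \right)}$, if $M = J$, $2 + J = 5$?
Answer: $1274$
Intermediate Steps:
$R = -18$ ($R = 6 - 24 = -18$)
$J = 3$ ($J = -2 + 5 = 3$)
$M = 3$
$F{\left(r \right)} = \frac{1}{3 + r^{2} - 17 r}$ ($F{\left(r \right)} = \frac{1}{3 + \left(\left(r^{2} - 18 r\right) + r\right)} = \frac{1}{3 + \left(r^{2} - 17 r\right)} = \frac{1}{3 + r^{2} - 17 r}$)
$686 \left(-117\right) F{\left(6 \right)} = \frac{686 \left(-117\right)}{3 + 6^{2} - 102} = - \frac{80262}{3 + 36 - 102} = - \frac{80262}{-63} = \left(-80262\right) \left(- \frac{1}{63}\right) = 1274$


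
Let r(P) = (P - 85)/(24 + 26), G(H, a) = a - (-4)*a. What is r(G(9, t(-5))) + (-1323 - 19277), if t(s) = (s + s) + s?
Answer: -103016/5 ≈ -20603.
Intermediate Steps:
t(s) = 3*s (t(s) = 2*s + s = 3*s)
G(H, a) = 5*a (G(H, a) = a + 4*a = 5*a)
r(P) = -17/10 + P/50 (r(P) = (-85 + P)/50 = (-85 + P)*(1/50) = -17/10 + P/50)
r(G(9, t(-5))) + (-1323 - 19277) = (-17/10 + (5*(3*(-5)))/50) + (-1323 - 19277) = (-17/10 + (5*(-15))/50) - 20600 = (-17/10 + (1/50)*(-75)) - 20600 = (-17/10 - 3/2) - 20600 = -16/5 - 20600 = -103016/5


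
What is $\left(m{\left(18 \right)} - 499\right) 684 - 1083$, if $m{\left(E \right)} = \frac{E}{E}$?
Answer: $-341715$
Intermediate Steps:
$m{\left(E \right)} = 1$
$\left(m{\left(18 \right)} - 499\right) 684 - 1083 = \left(1 - 499\right) 684 - 1083 = \left(-498\right) 684 - 1083 = -340632 - 1083 = -341715$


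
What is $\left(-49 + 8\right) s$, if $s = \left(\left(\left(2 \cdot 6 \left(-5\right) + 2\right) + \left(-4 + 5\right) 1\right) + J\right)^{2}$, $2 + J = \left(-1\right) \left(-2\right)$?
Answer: $-133209$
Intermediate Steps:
$J = 0$ ($J = -2 - -2 = -2 + 2 = 0$)
$s = 3249$ ($s = \left(\left(\left(2 \cdot 6 \left(-5\right) + 2\right) + \left(-4 + 5\right) 1\right) + 0\right)^{2} = \left(\left(\left(12 \left(-5\right) + 2\right) + 1 \cdot 1\right) + 0\right)^{2} = \left(\left(\left(-60 + 2\right) + 1\right) + 0\right)^{2} = \left(\left(-58 + 1\right) + 0\right)^{2} = \left(-57 + 0\right)^{2} = \left(-57\right)^{2} = 3249$)
$\left(-49 + 8\right) s = \left(-49 + 8\right) 3249 = \left(-41\right) 3249 = -133209$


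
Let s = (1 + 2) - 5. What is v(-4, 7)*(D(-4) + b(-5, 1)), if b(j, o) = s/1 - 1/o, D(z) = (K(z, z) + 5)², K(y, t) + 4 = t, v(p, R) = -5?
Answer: -30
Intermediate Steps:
s = -2 (s = 3 - 5 = -2)
K(y, t) = -4 + t
D(z) = (1 + z)² (D(z) = ((-4 + z) + 5)² = (1 + z)²)
b(j, o) = -2 - 1/o (b(j, o) = -2/1 - 1/o = -2*1 - 1/o = -2 - 1/o)
v(-4, 7)*(D(-4) + b(-5, 1)) = -5*((1 - 4)² + (-2 - 1/1)) = -5*((-3)² + (-2 - 1*1)) = -5*(9 + (-2 - 1)) = -5*(9 - 3) = -5*6 = -30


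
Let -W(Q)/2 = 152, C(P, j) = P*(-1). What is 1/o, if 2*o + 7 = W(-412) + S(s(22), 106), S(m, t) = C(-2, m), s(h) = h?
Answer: -2/309 ≈ -0.0064725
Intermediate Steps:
C(P, j) = -P
W(Q) = -304 (W(Q) = -2*152 = -304)
S(m, t) = 2 (S(m, t) = -1*(-2) = 2)
o = -309/2 (o = -7/2 + (-304 + 2)/2 = -7/2 + (½)*(-302) = -7/2 - 151 = -309/2 ≈ -154.50)
1/o = 1/(-309/2) = -2/309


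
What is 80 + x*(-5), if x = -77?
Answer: 465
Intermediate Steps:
80 + x*(-5) = 80 - 77*(-5) = 80 + 385 = 465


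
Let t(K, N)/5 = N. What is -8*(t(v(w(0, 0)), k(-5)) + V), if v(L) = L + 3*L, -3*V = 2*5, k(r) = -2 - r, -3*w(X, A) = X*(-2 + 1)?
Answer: -280/3 ≈ -93.333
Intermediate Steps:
w(X, A) = X/3 (w(X, A) = -X*(-2 + 1)/3 = -X*(-1)/3 = -(-1)*X/3 = X/3)
V = -10/3 (V = -2*5/3 = -1/3*10 = -10/3 ≈ -3.3333)
v(L) = 4*L
t(K, N) = 5*N
-8*(t(v(w(0, 0)), k(-5)) + V) = -8*(5*(-2 - 1*(-5)) - 10/3) = -8*(5*(-2 + 5) - 10/3) = -8*(5*3 - 10/3) = -8*(15 - 10/3) = -8*35/3 = -280/3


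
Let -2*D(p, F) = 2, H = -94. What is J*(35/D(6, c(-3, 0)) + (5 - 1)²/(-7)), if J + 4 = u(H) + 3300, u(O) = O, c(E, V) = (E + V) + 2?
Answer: -835722/7 ≈ -1.1939e+5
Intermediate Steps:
c(E, V) = 2 + E + V
D(p, F) = -1 (D(p, F) = -½*2 = -1)
J = 3202 (J = -4 + (-94 + 3300) = -4 + 3206 = 3202)
J*(35/D(6, c(-3, 0)) + (5 - 1)²/(-7)) = 3202*(35/(-1) + (5 - 1)²/(-7)) = 3202*(35*(-1) + 4²*(-⅐)) = 3202*(-35 + 16*(-⅐)) = 3202*(-35 - 16/7) = 3202*(-261/7) = -835722/7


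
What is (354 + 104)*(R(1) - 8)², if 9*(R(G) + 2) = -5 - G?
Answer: 468992/9 ≈ 52110.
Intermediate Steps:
R(G) = -23/9 - G/9 (R(G) = -2 + (-5 - G)/9 = -2 + (-5/9 - G/9) = -23/9 - G/9)
(354 + 104)*(R(1) - 8)² = (354 + 104)*((-23/9 - ⅑*1) - 8)² = 458*((-23/9 - ⅑) - 8)² = 458*(-8/3 - 8)² = 458*(-32/3)² = 458*(1024/9) = 468992/9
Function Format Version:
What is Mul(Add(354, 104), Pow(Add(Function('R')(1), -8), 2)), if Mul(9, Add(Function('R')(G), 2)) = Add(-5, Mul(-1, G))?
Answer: Rational(468992, 9) ≈ 52110.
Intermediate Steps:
Function('R')(G) = Add(Rational(-23, 9), Mul(Rational(-1, 9), G)) (Function('R')(G) = Add(-2, Mul(Rational(1, 9), Add(-5, Mul(-1, G)))) = Add(-2, Add(Rational(-5, 9), Mul(Rational(-1, 9), G))) = Add(Rational(-23, 9), Mul(Rational(-1, 9), G)))
Mul(Add(354, 104), Pow(Add(Function('R')(1), -8), 2)) = Mul(Add(354, 104), Pow(Add(Add(Rational(-23, 9), Mul(Rational(-1, 9), 1)), -8), 2)) = Mul(458, Pow(Add(Add(Rational(-23, 9), Rational(-1, 9)), -8), 2)) = Mul(458, Pow(Add(Rational(-8, 3), -8), 2)) = Mul(458, Pow(Rational(-32, 3), 2)) = Mul(458, Rational(1024, 9)) = Rational(468992, 9)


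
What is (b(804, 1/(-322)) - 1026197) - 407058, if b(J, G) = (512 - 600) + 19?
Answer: -1433324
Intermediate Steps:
b(J, G) = -69 (b(J, G) = -88 + 19 = -69)
(b(804, 1/(-322)) - 1026197) - 407058 = (-69 - 1026197) - 407058 = -1026266 - 407058 = -1433324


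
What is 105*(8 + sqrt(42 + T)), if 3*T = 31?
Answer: 840 + 35*sqrt(471) ≈ 1599.6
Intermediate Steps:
T = 31/3 (T = (1/3)*31 = 31/3 ≈ 10.333)
105*(8 + sqrt(42 + T)) = 105*(8 + sqrt(42 + 31/3)) = 105*(8 + sqrt(157/3)) = 105*(8 + sqrt(471)/3) = 840 + 35*sqrt(471)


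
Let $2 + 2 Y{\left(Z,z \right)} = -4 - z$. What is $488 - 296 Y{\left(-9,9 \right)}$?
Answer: $2708$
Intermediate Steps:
$Y{\left(Z,z \right)} = -3 - \frac{z}{2}$ ($Y{\left(Z,z \right)} = -1 + \frac{-4 - z}{2} = -1 - \left(2 + \frac{z}{2}\right) = -3 - \frac{z}{2}$)
$488 - 296 Y{\left(-9,9 \right)} = 488 - 296 \left(-3 - \frac{9}{2}\right) = 488 - -2220 = 488 + 2220 = 2708$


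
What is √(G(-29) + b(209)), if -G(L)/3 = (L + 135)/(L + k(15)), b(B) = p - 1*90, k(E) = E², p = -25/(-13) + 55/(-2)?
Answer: 4*I*√60658/91 ≈ 10.826*I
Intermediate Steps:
p = -665/26 (p = -25*(-1/13) + 55*(-½) = 25/13 - 55/2 = -665/26 ≈ -25.577)
b(B) = -3005/26 (b(B) = -665/26 - 1*90 = -665/26 - 90 = -3005/26)
G(L) = -3*(135 + L)/(225 + L) (G(L) = -3*(L + 135)/(L + 15²) = -3*(135 + L)/(L + 225) = -3*(135 + L)/(225 + L))
√(G(-29) + b(209)) = √(3*(-135 - 1*(-29))/(225 - 29) - 3005/26) = √(3*(-135 + 29)/196 - 3005/26) = √(3*(1/196)*(-106) - 3005/26) = √(-159/98 - 3005/26) = √(-74656/637) = 4*I*√60658/91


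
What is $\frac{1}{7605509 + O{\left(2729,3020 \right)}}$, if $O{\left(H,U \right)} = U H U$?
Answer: $\frac{1}{24897177109} \approx 4.0165 \cdot 10^{-11}$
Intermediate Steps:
$O{\left(H,U \right)} = H U^{2}$
$\frac{1}{7605509 + O{\left(2729,3020 \right)}} = \frac{1}{7605509 + 2729 \cdot 3020^{2}} = \frac{1}{7605509 + 2729 \cdot 9120400} = \frac{1}{7605509 + 24889571600} = \frac{1}{24897177109}$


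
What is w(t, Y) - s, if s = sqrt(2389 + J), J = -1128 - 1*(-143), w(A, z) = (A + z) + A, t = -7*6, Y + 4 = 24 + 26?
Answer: -38 - 6*sqrt(39) ≈ -75.470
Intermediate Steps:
Y = 46 (Y = -4 + (24 + 26) = -4 + 50 = 46)
t = -42
w(A, z) = z + 2*A
J = -985 (J = -1128 + 143 = -985)
s = 6*sqrt(39) (s = sqrt(2389 - 985) = sqrt(1404) = 6*sqrt(39) ≈ 37.470)
w(t, Y) - s = (46 + 2*(-42)) - 6*sqrt(39) = (46 - 84) - 6*sqrt(39) = -38 - 6*sqrt(39)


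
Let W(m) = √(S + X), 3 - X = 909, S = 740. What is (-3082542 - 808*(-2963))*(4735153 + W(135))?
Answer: -3259859261014 - 688438*I*√166 ≈ -3.2599e+12 - 8.8699e+6*I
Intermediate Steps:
X = -906 (X = 3 - 1*909 = 3 - 909 = -906)
W(m) = I*√166 (W(m) = √(740 - 906) = √(-166) = I*√166)
(-3082542 - 808*(-2963))*(4735153 + W(135)) = (-3082542 - 808*(-2963))*(4735153 + I*√166) = (-3082542 + 2394104)*(4735153 + I*√166) = -688438*(4735153 + I*√166) = -3259859261014 - 688438*I*√166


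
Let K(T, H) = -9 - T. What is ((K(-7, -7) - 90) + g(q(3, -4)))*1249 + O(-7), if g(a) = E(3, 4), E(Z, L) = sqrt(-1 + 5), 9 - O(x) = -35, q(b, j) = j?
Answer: -112366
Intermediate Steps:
O(x) = 44 (O(x) = 9 - 1*(-35) = 9 + 35 = 44)
E(Z, L) = 2 (E(Z, L) = sqrt(4) = 2)
g(a) = 2
((K(-7, -7) - 90) + g(q(3, -4)))*1249 + O(-7) = (((-9 - 1*(-7)) - 90) + 2)*1249 + 44 = (((-9 + 7) - 90) + 2)*1249 + 44 = ((-2 - 90) + 2)*1249 + 44 = (-92 + 2)*1249 + 44 = -90*1249 + 44 = -112410 + 44 = -112366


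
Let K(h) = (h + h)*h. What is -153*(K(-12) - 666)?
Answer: 57834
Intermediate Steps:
K(h) = 2*h² (K(h) = (2*h)*h = 2*h²)
-153*(K(-12) - 666) = -153*(2*(-12)² - 666) = -153*(2*144 - 666) = -153*(288 - 666) = -153*(-378) = 57834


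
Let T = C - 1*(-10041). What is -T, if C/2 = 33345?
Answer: -76731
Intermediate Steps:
C = 66690 (C = 2*33345 = 66690)
T = 76731 (T = 66690 - 1*(-10041) = 66690 + 10041 = 76731)
-T = -1*76731 = -76731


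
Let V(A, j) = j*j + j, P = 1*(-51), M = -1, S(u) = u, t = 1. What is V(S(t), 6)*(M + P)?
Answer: -2184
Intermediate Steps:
P = -51
V(A, j) = j + j**2 (V(A, j) = j**2 + j = j + j**2)
V(S(t), 6)*(M + P) = (6*(1 + 6))*(-1 - 51) = (6*7)*(-52) = 42*(-52) = -2184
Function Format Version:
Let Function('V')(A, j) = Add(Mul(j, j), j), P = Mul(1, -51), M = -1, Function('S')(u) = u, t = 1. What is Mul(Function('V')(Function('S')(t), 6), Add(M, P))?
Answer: -2184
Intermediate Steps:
P = -51
Function('V')(A, j) = Add(j, Pow(j, 2)) (Function('V')(A, j) = Add(Pow(j, 2), j) = Add(j, Pow(j, 2)))
Mul(Function('V')(Function('S')(t), 6), Add(M, P)) = Mul(Mul(6, Add(1, 6)), Add(-1, -51)) = Mul(Mul(6, 7), -52) = Mul(42, -52) = -2184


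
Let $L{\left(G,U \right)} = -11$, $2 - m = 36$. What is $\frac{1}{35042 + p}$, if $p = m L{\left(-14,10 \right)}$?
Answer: $\frac{1}{35416} \approx 2.8236 \cdot 10^{-5}$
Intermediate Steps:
$m = -34$ ($m = 2 - 36 = -34$)
$p = 374$ ($p = \left(-34\right) \left(-11\right) = 374$)
$\frac{1}{35042 + p} = \frac{1}{35042 + 374} = \frac{1}{35416}$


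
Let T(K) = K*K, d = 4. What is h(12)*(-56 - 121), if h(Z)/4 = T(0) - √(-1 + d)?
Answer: 708*√3 ≈ 1226.3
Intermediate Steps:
T(K) = K²
h(Z) = -4*√3 (h(Z) = 4*(0² - √(-1 + 4)) = 4*(0 - √3) = 4*(-√3) = -4*√3)
h(12)*(-56 - 121) = (-4*√3)*(-56 - 121) = -4*√3*(-177) = 708*√3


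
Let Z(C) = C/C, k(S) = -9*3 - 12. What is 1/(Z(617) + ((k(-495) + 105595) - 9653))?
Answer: 1/95904 ≈ 1.0427e-5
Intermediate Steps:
k(S) = -39 (k(S) = -27 - 12 = -39)
Z(C) = 1
1/(Z(617) + ((k(-495) + 105595) - 9653)) = 1/(1 + ((-39 + 105595) - 9653)) = 1/(1 + (105556 - 9653)) = 1/(1 + 95903) = 1/95904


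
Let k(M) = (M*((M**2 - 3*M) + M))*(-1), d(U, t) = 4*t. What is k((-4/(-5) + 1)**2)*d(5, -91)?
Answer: 74034324/15625 ≈ 4738.2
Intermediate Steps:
k(M) = -M*(M**2 - 2*M) (k(M) = (M*(M**2 - 2*M))*(-1) = -M*(M**2 - 2*M))
k((-4/(-5) + 1)**2)*d(5, -91) = (((-4/(-5) + 1)**2)**2*(2 - (-4/(-5) + 1)**2))*(4*(-91)) = (((-4*(-1/5) + 1)**2)**2*(2 - (-4*(-1/5) + 1)**2))*(-364) = (((4/5 + 1)**2)**2*(2 - (4/5 + 1)**2))*(-364) = (((9/5)**2)**2*(2 - (9/5)**2))*(-364) = ((81/25)**2*(2 - 1*81/25))*(-364) = (6561*(2 - 81/25)/625)*(-364) = ((6561/625)*(-31/25))*(-364) = -203391/15625*(-364) = 74034324/15625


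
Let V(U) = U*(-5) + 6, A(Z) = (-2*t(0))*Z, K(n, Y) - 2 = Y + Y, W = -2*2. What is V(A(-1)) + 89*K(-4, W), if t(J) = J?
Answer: -528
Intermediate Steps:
W = -4
K(n, Y) = 2 + 2*Y (K(n, Y) = 2 + (Y + Y) = 2 + 2*Y)
A(Z) = 0 (A(Z) = (-2*0)*Z = 0*Z = 0)
V(U) = 6 - 5*U (V(U) = -5*U + 6 = 6 - 5*U)
V(A(-1)) + 89*K(-4, W) = (6 - 5*0) + 89*(2 + 2*(-4)) = (6 + 0) + 89*(2 - 8) = 6 + 89*(-6) = 6 - 534 = -528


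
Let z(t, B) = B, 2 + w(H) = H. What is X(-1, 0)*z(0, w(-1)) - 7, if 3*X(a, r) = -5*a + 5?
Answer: -17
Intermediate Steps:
w(H) = -2 + H
X(a, r) = 5/3 - 5*a/3 (X(a, r) = (-5*a + 5)/3 = (5 - 5*a)/3 = 5/3 - 5*a/3)
X(-1, 0)*z(0, w(-1)) - 7 = (5/3 - 5/3*(-1))*(-2 - 1) - 7 = (5/3 + 5/3)*(-3) - 7 = (10/3)*(-3) - 7 = -10 - 7 = -17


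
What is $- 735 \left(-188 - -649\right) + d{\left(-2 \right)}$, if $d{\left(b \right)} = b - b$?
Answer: $-338835$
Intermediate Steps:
$d{\left(b \right)} = 0$
$- 735 \left(-188 - -649\right) + d{\left(-2 \right)} = - 735 \left(-188 - -649\right) + 0 = - 735 \left(-188 + 649\right) + 0 = \left(-735\right) 461 + 0 = -338835 + 0 = -338835$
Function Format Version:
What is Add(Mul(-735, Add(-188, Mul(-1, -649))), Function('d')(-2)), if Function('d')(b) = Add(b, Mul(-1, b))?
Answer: -338835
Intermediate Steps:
Function('d')(b) = 0
Add(Mul(-735, Add(-188, Mul(-1, -649))), Function('d')(-2)) = Add(Mul(-735, Add(-188, Mul(-1, -649))), 0) = Add(Mul(-735, Add(-188, 649)), 0) = Add(Mul(-735, 461), 0) = Add(-338835, 0) = -338835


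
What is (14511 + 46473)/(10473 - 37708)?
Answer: -60984/27235 ≈ -2.2392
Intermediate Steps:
(14511 + 46473)/(10473 - 37708) = 60984/(-27235) = 60984*(-1/27235) = -60984/27235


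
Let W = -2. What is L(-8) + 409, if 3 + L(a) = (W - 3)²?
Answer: 431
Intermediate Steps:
L(a) = 22 (L(a) = -3 + (-2 - 3)² = -3 + (-5)² = -3 + 25 = 22)
L(-8) + 409 = 22 + 409 = 431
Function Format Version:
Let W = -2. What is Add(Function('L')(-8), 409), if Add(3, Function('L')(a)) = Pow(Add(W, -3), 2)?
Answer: 431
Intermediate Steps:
Function('L')(a) = 22 (Function('L')(a) = Add(-3, Pow(Add(-2, -3), 2)) = Add(-3, Pow(-5, 2)) = Add(-3, 25) = 22)
Add(Function('L')(-8), 409) = Add(22, 409) = 431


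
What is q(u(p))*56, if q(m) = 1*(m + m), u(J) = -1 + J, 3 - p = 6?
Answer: -448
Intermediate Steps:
p = -3 (p = 3 - 1*6 = 3 - 6 = -3)
q(m) = 2*m (q(m) = 1*(2*m) = 2*m)
q(u(p))*56 = (2*(-1 - 3))*56 = (2*(-4))*56 = -8*56 = -448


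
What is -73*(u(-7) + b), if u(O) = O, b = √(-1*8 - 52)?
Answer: 511 - 146*I*√15 ≈ 511.0 - 565.46*I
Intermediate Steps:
b = 2*I*√15 (b = √(-8 - 52) = √(-60) = 2*I*√15 ≈ 7.746*I)
-73*(u(-7) + b) = -73*(-7 + 2*I*√15) = 511 - 146*I*√15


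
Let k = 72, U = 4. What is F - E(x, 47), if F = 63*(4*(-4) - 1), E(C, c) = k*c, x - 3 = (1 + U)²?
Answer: -4455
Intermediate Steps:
x = 28 (x = 3 + (1 + 4)² = 3 + 5² = 3 + 25 = 28)
E(C, c) = 72*c
F = -1071 (F = 63*(-16 - 1) = 63*(-17) = -1071)
F - E(x, 47) = -1071 - 72*47 = -1071 - 1*3384 = -1071 - 3384 = -4455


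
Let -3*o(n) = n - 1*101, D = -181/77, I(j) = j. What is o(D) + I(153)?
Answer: 43301/231 ≈ 187.45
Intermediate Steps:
D = -181/77 (D = -181*1/77 = -181/77 ≈ -2.3507)
o(n) = 101/3 - n/3 (o(n) = -(n - 1*101)/3 = -(n - 101)/3 = -(-101 + n)/3 = 101/3 - n/3)
o(D) + I(153) = (101/3 - 1/3*(-181/77)) + 153 = (101/3 + 181/231) + 153 = 7958/231 + 153 = 43301/231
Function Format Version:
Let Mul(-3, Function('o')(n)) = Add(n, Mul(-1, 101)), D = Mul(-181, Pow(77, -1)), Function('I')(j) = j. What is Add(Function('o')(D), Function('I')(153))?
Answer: Rational(43301, 231) ≈ 187.45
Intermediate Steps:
D = Rational(-181, 77) (D = Mul(-181, Rational(1, 77)) = Rational(-181, 77) ≈ -2.3507)
Function('o')(n) = Add(Rational(101, 3), Mul(Rational(-1, 3), n)) (Function('o')(n) = Mul(Rational(-1, 3), Add(n, Mul(-1, 101))) = Mul(Rational(-1, 3), Add(n, -101)) = Mul(Rational(-1, 3), Add(-101, n)) = Add(Rational(101, 3), Mul(Rational(-1, 3), n)))
Add(Function('o')(D), Function('I')(153)) = Add(Add(Rational(101, 3), Mul(Rational(-1, 3), Rational(-181, 77))), 153) = Add(Add(Rational(101, 3), Rational(181, 231)), 153) = Add(Rational(7958, 231), 153) = Rational(43301, 231)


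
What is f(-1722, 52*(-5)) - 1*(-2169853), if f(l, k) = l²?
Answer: 5135137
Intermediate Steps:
f(-1722, 52*(-5)) - 1*(-2169853) = (-1722)² - 1*(-2169853) = 2965284 + 2169853 = 5135137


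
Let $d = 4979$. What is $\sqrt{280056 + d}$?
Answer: $\sqrt{285035} \approx 533.89$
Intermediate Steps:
$\sqrt{280056 + d} = \sqrt{280056 + 4979} = \sqrt{285035}$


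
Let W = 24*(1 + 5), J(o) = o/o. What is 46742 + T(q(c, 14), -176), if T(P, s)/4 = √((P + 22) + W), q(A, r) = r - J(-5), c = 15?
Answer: 46742 + 4*√179 ≈ 46796.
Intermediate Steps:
J(o) = 1
q(A, r) = -1 + r (q(A, r) = r - 1*1 = r - 1 = -1 + r)
W = 144 (W = 24*6 = 144)
T(P, s) = 4*√(166 + P) (T(P, s) = 4*√((P + 22) + 144) = 4*√((22 + P) + 144) = 4*√(166 + P))
46742 + T(q(c, 14), -176) = 46742 + 4*√(166 + (-1 + 14)) = 46742 + 4*√(166 + 13) = 46742 + 4*√179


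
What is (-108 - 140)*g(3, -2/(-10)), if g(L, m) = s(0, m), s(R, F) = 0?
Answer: 0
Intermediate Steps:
g(L, m) = 0
(-108 - 140)*g(3, -2/(-10)) = (-108 - 140)*0 = -248*0 = 0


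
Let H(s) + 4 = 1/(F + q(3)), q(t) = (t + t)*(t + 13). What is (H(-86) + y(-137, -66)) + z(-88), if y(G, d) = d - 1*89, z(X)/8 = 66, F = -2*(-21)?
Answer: 50923/138 ≈ 369.01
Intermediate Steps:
F = 42
q(t) = 2*t*(13 + t) (q(t) = (2*t)*(13 + t) = 2*t*(13 + t))
H(s) = -551/138 (H(s) = -4 + 1/(42 + 2*3*(13 + 3)) = -4 + 1/(42 + 2*3*16) = -4 + 1/(42 + 96) = -4 + 1/138 = -551/138)
z(X) = 528 (z(X) = 8*66 = 528)
y(G, d) = -89 + d (y(G, d) = d - 89 = -89 + d)
(H(-86) + y(-137, -66)) + z(-88) = (-551/138 + (-89 - 66)) + 528 = (-551/138 - 155) + 528 = -21941/138 + 528 = 50923/138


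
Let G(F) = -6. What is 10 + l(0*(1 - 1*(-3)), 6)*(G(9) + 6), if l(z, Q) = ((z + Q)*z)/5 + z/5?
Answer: 10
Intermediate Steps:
l(z, Q) = z/5 + z*(Q + z)/5 (l(z, Q) = ((Q + z)*z)*(⅕) + z*(⅕) = (z*(Q + z))*(⅕) + z/5 = z*(Q + z)/5 + z/5 = z/5 + z*(Q + z)/5)
10 + l(0*(1 - 1*(-3)), 6)*(G(9) + 6) = 10 + ((0*(1 - 1*(-3)))*(1 + 6 + 0*(1 - 1*(-3)))/5)*(-6 + 6) = 10 + ((0*(1 + 3))*(1 + 6 + 0*(1 + 3))/5)*0 = 10 + ((0*4)*(1 + 6 + 0*4)/5)*0 = 10 + ((⅕)*0*(1 + 6 + 0))*0 = 10 + ((⅕)*0*7)*0 = 10 + 0*0 = 10 + 0 = 10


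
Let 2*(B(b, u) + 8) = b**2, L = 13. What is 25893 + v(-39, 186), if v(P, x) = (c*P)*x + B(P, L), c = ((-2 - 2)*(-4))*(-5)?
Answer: 1213931/2 ≈ 6.0697e+5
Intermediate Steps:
c = -80 (c = -4*(-4)*(-5) = 16*(-5) = -80)
B(b, u) = -8 + b**2/2
v(P, x) = -8 + P**2/2 - 80*P*x (v(P, x) = (-80*P)*x + (-8 + P**2/2) = -80*P*x + (-8 + P**2/2) = -8 + P**2/2 - 80*P*x)
25893 + v(-39, 186) = 25893 + (-8 + (1/2)*(-39)**2 - 80*(-39)*186) = 25893 + (-8 + (1/2)*1521 + 580320) = 25893 + (-8 + 1521/2 + 580320) = 25893 + 1162145/2 = 1213931/2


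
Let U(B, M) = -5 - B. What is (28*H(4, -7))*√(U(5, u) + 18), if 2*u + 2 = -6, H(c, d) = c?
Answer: 224*√2 ≈ 316.78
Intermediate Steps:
u = -4 (u = -1 + (½)*(-6) = -1 - 3 = -4)
(28*H(4, -7))*√(U(5, u) + 18) = (28*4)*√((-5 - 1*5) + 18) = 112*√((-5 - 5) + 18) = 112*√(-10 + 18) = 112*√8 = 112*(2*√2) = 224*√2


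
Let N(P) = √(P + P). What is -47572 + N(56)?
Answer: -47572 + 4*√7 ≈ -47561.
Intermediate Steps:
N(P) = √2*√P (N(P) = √(2*P) = √2*√P)
-47572 + N(56) = -47572 + √2*√56 = -47572 + √2*(2*√14) = -47572 + 4*√7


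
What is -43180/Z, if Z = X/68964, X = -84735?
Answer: 28360624/807 ≈ 35143.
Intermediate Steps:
Z = -4035/3284 (Z = -84735/68964 = -84735*1/68964 = -4035/3284 ≈ -1.2287)
-43180/Z = -43180/(-4035/3284) = -43180*(-3284/4035) = 28360624/807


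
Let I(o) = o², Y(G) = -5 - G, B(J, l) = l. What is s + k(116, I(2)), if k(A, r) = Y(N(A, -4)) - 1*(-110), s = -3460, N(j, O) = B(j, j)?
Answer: -3471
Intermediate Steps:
N(j, O) = j
k(A, r) = 105 - A (k(A, r) = (-5 - A) - 1*(-110) = (-5 - A) + 110 = 105 - A)
s + k(116, I(2)) = -3460 + (105 - 1*116) = -3460 + (105 - 116) = -3460 - 11 = -3471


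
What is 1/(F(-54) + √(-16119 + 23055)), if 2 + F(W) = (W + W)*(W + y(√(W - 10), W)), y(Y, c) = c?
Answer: 343/3999862 - √6/3999862 ≈ 8.5141e-5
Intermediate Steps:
F(W) = -2 + 4*W² (F(W) = -2 + (W + W)*(W + W) = -2 + (2*W)*(2*W) = -2 + 4*W²)
1/(F(-54) + √(-16119 + 23055)) = 1/((-2 + 4*(-54)²) + √(-16119 + 23055)) = 1/((-2 + 4*2916) + √6936) = 1/((-2 + 11664) + 34*√6) = 1/(11662 + 34*√6)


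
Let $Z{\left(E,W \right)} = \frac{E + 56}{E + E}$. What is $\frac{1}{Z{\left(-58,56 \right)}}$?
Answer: $58$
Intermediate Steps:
$Z{\left(E,W \right)} = \frac{56 + E}{2 E}$
$\frac{1}{Z{\left(-58,56 \right)}} = \frac{1}{\frac{1}{2} \frac{1}{-58} \left(56 - 58\right)} = \frac{1}{\frac{1}{2} \left(- \frac{1}{58}\right) \left(-2\right)} = \frac{1}{\frac{1}{58}} = 58$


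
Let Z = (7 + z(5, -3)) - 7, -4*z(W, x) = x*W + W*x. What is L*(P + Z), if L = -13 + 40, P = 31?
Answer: 2079/2 ≈ 1039.5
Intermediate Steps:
z(W, x) = -W*x/2 (z(W, x) = -(x*W + W*x)/4 = -(W*x + W*x)/4 = -W*x/2)
Z = 15/2 (Z = (7 - ½*5*(-3)) - 7 = (7 + 15/2) - 7 = 29/2 - 7 = 15/2 ≈ 7.5000)
L = 27
L*(P + Z) = 27*(31 + 15/2) = 27*(77/2) = 2079/2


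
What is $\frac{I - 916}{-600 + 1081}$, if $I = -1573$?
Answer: $- \frac{2489}{481} \approx -5.1746$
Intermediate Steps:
$\frac{I - 916}{-600 + 1081} = \frac{-1573 - 916}{-600 + 1081} = - \frac{2489}{481}$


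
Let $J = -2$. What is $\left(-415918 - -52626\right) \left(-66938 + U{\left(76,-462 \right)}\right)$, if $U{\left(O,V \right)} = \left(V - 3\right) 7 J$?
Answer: $21953008976$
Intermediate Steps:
$U{\left(O,V \right)} = 42 - 14 V$ ($U{\left(O,V \right)} = \left(V - 3\right) 7 \left(-2\right) = \left(-3 + V\right) 7 \left(-2\right) = \left(-21 + 7 V\right) \left(-2\right) = 42 - 14 V$)
$\left(-415918 - -52626\right) \left(-66938 + U{\left(76,-462 \right)}\right) = \left(-415918 - -52626\right) \left(-66938 + \left(42 - -6468\right)\right) = \left(-415918 + 52626\right) \left(-66938 + \left(42 + 6468\right)\right) = - 363292 \left(-66938 + 6510\right) = \left(-363292\right) \left(-60428\right) = 21953008976$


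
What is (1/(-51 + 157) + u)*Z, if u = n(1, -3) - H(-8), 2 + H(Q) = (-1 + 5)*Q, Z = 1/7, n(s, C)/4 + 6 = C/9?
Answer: 2759/2226 ≈ 1.2394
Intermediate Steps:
n(s, C) = -24 + 4*C/9 (n(s, C) = -24 + 4*(C/9) = -24 + 4*C/9)
Z = ⅐ ≈ 0.14286
H(Q) = -2 + 4*Q (H(Q) = -2 + (-1 + 5)*Q = -2 + 4*Q)
u = 26/3 (u = (-24 + (4/9)*(-3)) - (-2 + 4*(-8)) = (-24 - 4/3) - (-2 - 32) = -76/3 - 1*(-34) = -76/3 + 34 = 26/3 ≈ 8.6667)
(1/(-51 + 157) + u)*Z = (1/(-51 + 157) + 26/3)*(⅐) = (1/106 + 26/3)*(⅐) = (2759/318)*(⅐) = 2759/2226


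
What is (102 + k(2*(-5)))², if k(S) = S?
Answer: 8464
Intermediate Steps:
(102 + k(2*(-5)))² = (102 + 2*(-5))² = (102 - 10)² = 92² = 8464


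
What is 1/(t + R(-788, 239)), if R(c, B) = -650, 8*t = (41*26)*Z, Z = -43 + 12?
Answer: -4/19123 ≈ -0.00020917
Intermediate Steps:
Z = -31
t = -16523/4 (t = ((41*26)*(-31))/8 = (1066*(-31))/8 = (⅛)*(-33046) = -16523/4 ≈ -4130.8)
1/(t + R(-788, 239)) = 1/(-16523/4 - 650) = 1/(-19123/4) = -4/19123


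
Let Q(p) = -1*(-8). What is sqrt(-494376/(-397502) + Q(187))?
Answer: 2*sqrt(91286135549)/198751 ≈ 3.0403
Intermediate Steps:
Q(p) = 8
sqrt(-494376/(-397502) + Q(187)) = sqrt(-494376/(-397502) + 8) = sqrt(-494376*(-1/397502) + 8) = sqrt(247188/198751 + 8) = sqrt(1837196/198751) = 2*sqrt(91286135549)/198751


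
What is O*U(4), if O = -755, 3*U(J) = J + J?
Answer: -6040/3 ≈ -2013.3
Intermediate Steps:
U(J) = 2*J/3 (U(J) = (J + J)/3 = (2*J)/3 = 2*J/3)
O*U(4) = -1510*4/3 = -755*8/3 = -6040/3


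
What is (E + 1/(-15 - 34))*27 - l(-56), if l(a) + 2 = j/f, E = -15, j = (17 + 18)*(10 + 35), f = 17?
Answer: -413333/833 ≈ -496.20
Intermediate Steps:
j = 1575 (j = 35*45 = 1575)
l(a) = 1541/17 (l(a) = -2 + 1575/17 = 1541/17)
(E + 1/(-15 - 34))*27 - l(-56) = (-15 + 1/(-15 - 34))*27 - 1*1541/17 = (-15 + 1/(-49))*27 - 1541/17 = (-15 - 1/49)*27 - 1541/17 = -736/49*27 - 1541/17 = -19872/49 - 1541/17 = -413333/833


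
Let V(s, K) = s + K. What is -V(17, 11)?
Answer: -28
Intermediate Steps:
V(s, K) = K + s
-V(17, 11) = -(11 + 17) = -1*28 = -28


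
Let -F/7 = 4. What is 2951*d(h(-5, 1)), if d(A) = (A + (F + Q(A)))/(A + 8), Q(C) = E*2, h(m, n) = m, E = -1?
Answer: -103285/3 ≈ -34428.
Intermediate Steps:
F = -28 (F = -7*4 = -28)
Q(C) = -2 (Q(C) = -1*2 = -2)
d(A) = (-30 + A)/(8 + A) (d(A) = (A + (-28 - 2))/(A + 8) = (A - 30)/(8 + A) = (-30 + A)/(8 + A))
2951*d(h(-5, 1)) = 2951*((-30 - 5)/(8 - 5)) = 2951*(-35/3) = -103285/3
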